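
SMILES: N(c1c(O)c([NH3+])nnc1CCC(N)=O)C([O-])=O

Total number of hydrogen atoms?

11

Hydrogens are implicit in SMILES; fill each atom to its normal valence:
  4 × C (aromatic): no H
  2 × C: 2 H each → 4
  2 × C: no H
  2 × N (aromatic): no H
  2 × O: no H
  1 × N (charge +1): 3 H
  1 × N: 2 H
  1 × N: 1 H
  1 × O: 1 H
  1 × O (charge -1): no H
  Total hydrogens = 11.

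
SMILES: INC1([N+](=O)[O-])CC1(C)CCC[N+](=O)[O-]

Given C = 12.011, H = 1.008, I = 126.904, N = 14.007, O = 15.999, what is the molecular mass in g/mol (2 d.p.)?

Molecular formula: C7H12IN3O4.
M = 7×12.011 + 12×1.008 + 1×126.904 + 3×14.007 + 4×15.999 = 329.09 g/mol.

329.09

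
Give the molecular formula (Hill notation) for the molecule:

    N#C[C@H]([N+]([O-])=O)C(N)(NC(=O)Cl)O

C4H5ClN4O4

Heavy atoms from the SMILES: 4 C, 1 Cl, 4 N, 4 O.
Implicit hydrogens by atom environment:
  3 × C: no H
  2 × O: no H
  1 × C: 1 H
  1 × Cl: no H
  1 × N: 2 H
  1 × N: 1 H
  1 × N: no H
  1 × N (charge +1): no H
  1 × O: 1 H
  1 × O (charge -1): no H
  Total hydrogens = 5.
Molecular formula: C4H5ClN4O4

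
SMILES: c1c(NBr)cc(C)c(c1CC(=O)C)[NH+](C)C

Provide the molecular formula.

Heavy atoms from the SMILES: 1 Br, 12 C, 2 N, 1 O.
Implicit hydrogens by atom environment:
  4 × C: 3 H each → 12
  4 × C (aromatic): no H
  2 × C (aromatic): 1 H each → 2
  1 × Br: no H
  1 × C: 2 H
  1 × C: no H
  1 × N (charge +1): 1 H
  1 × N: 1 H
  1 × O: no H
  Total hydrogens = 18.
Net charge +1.
Molecular formula: C12H18BrN2O+

C12H18BrN2O+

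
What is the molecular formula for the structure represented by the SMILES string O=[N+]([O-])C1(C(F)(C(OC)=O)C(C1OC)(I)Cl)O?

Heavy atoms from the SMILES: 7 C, 1 Cl, 1 F, 1 I, 1 N, 6 O.
Implicit hydrogens by atom environment:
  4 × C: no H
  4 × O: no H
  2 × C: 3 H each → 6
  1 × C: 1 H
  1 × Cl: no H
  1 × F: no H
  1 × I: no H
  1 × N (charge +1): no H
  1 × O: 1 H
  1 × O (charge -1): no H
  Total hydrogens = 8.
Molecular formula: C7H8ClFINO6

C7H8ClFINO6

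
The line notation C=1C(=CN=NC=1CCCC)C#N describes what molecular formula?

C9H11N3

Heavy atoms from the SMILES: 9 C, 3 N.
Implicit hydrogens by atom environment:
  3 × C: 2 H each → 6
  2 × C (aromatic): 1 H each → 2
  2 × C (aromatic): no H
  2 × N (aromatic): no H
  1 × C: 3 H
  1 × C: no H
  1 × N: no H
  Total hydrogens = 11.
Molecular formula: C9H11N3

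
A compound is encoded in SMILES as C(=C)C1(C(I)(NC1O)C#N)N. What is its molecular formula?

Heavy atoms from the SMILES: 6 C, 1 I, 3 N, 1 O.
Implicit hydrogens by atom environment:
  3 × C: no H
  2 × C: 1 H each → 2
  1 × C: 2 H
  1 × I: no H
  1 × N: 2 H
  1 × N: 1 H
  1 × N: no H
  1 × O: 1 H
  Total hydrogens = 8.
Molecular formula: C6H8IN3O

C6H8IN3O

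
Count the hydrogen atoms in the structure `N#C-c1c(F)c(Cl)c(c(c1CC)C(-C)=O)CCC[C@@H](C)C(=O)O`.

Hydrogens are implicit in SMILES; fill each atom to its normal valence:
  6 × C (aromatic): no H
  4 × C: 2 H each → 8
  3 × C: 3 H each → 9
  3 × C: no H
  2 × O: no H
  1 × C: 1 H
  1 × Cl: no H
  1 × F: no H
  1 × N: no H
  1 × O: 1 H
  Total hydrogens = 19.

19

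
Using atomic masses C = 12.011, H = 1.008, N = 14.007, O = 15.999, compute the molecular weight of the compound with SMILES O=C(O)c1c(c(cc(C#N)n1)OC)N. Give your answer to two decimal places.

193.16

Molecular formula: C8H7N3O3.
M = 8×12.011 + 7×1.008 + 3×14.007 + 3×15.999 = 193.16 g/mol.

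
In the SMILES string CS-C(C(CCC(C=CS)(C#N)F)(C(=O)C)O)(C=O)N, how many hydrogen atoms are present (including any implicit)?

Hydrogens are implicit in SMILES; fill each atom to its normal valence:
  5 × C: no H
  3 × C: 1 H each → 3
  2 × C: 3 H each → 6
  2 × C: 2 H each → 4
  2 × O: no H
  1 × F: no H
  1 × N: 2 H
  1 × N: no H
  1 × O: 1 H
  1 × S: 1 H
  1 × S: no H
  Total hydrogens = 17.

17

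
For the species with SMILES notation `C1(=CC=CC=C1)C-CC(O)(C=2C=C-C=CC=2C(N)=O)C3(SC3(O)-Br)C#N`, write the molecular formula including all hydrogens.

C19H17BrN2O3S

Heavy atoms from the SMILES: 1 Br, 19 C, 2 N, 3 O, 1 S.
Implicit hydrogens by atom environment:
  9 × C (aromatic): 1 H each → 9
  5 × C: no H
  3 × C (aromatic): no H
  2 × C: 2 H each → 4
  2 × O: 1 H each → 2
  1 × Br: no H
  1 × N: 2 H
  1 × N: no H
  1 × O: no H
  1 × S: no H
  Total hydrogens = 17.
Molecular formula: C19H17BrN2O3S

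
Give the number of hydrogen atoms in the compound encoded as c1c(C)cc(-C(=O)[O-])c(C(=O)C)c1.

Hydrogens are implicit in SMILES; fill each atom to its normal valence:
  3 × C (aromatic): 1 H each → 3
  3 × C (aromatic): no H
  2 × C: 3 H each → 6
  2 × C: no H
  2 × O: no H
  1 × O (charge -1): no H
  Total hydrogens = 9.

9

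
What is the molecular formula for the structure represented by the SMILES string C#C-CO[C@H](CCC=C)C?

C9H14O

Heavy atoms from the SMILES: 9 C, 1 O.
Implicit hydrogens by atom environment:
  4 × C: 2 H each → 8
  3 × C: 1 H each → 3
  1 × C: 3 H
  1 × C: no H
  1 × O: no H
  Total hydrogens = 14.
Molecular formula: C9H14O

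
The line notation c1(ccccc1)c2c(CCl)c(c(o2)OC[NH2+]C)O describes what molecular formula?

Heavy atoms from the SMILES: 13 C, 1 Cl, 1 N, 3 O.
Implicit hydrogens by atom environment:
  5 × C (aromatic): 1 H each → 5
  5 × C (aromatic): no H
  2 × C: 2 H each → 4
  1 × C: 3 H
  1 × Cl: no H
  1 × N (charge +1): 2 H
  1 × O: 1 H
  1 × O (aromatic): no H
  1 × O: no H
  Total hydrogens = 15.
Net charge +1.
Molecular formula: C13H15ClNO3+

C13H15ClNO3+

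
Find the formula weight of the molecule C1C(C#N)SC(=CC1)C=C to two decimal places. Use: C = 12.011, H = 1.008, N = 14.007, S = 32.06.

Molecular formula: C8H9NS.
M = 8×12.011 + 9×1.008 + 1×14.007 + 1×32.06 = 151.23 g/mol.

151.23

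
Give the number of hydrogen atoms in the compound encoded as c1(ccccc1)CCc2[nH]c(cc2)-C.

Hydrogens are implicit in SMILES; fill each atom to its normal valence:
  7 × C (aromatic): 1 H each → 7
  3 × C (aromatic): no H
  2 × C: 2 H each → 4
  1 × C: 3 H
  1 × N (aromatic): 1 H
  Total hydrogens = 15.

15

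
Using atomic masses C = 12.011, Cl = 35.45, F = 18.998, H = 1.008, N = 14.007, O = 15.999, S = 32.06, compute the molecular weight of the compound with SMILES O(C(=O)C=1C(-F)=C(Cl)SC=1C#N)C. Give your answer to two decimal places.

Molecular formula: C7H3ClFNO2S.
M = 7×12.011 + 1×35.45 + 1×18.998 + 3×1.008 + 1×14.007 + 2×15.999 + 1×32.06 = 219.61 g/mol.

219.61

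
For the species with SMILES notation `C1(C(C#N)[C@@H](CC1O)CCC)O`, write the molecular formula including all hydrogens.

Heavy atoms from the SMILES: 9 C, 1 N, 2 O.
Implicit hydrogens by atom environment:
  4 × C: 1 H each → 4
  3 × C: 2 H each → 6
  2 × O: 1 H each → 2
  1 × C: 3 H
  1 × C: no H
  1 × N: no H
  Total hydrogens = 15.
Molecular formula: C9H15NO2

C9H15NO2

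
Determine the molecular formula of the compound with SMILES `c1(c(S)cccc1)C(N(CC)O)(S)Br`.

C9H12BrNOS2

Heavy atoms from the SMILES: 1 Br, 9 C, 1 N, 1 O, 2 S.
Implicit hydrogens by atom environment:
  4 × C (aromatic): 1 H each → 4
  2 × C (aromatic): no H
  2 × S: 1 H each → 2
  1 × Br: no H
  1 × C: 3 H
  1 × C: 2 H
  1 × C: no H
  1 × N: no H
  1 × O: 1 H
  Total hydrogens = 12.
Molecular formula: C9H12BrNOS2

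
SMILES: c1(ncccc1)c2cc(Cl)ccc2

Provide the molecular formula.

C11H8ClN

Heavy atoms from the SMILES: 11 C, 1 Cl, 1 N.
Implicit hydrogens by atom environment:
  8 × C (aromatic): 1 H each → 8
  3 × C (aromatic): no H
  1 × Cl: no H
  1 × N (aromatic): no H
  Total hydrogens = 8.
Molecular formula: C11H8ClN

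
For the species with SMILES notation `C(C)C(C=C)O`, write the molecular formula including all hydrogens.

C5H10O

Heavy atoms from the SMILES: 5 C, 1 O.
Implicit hydrogens by atom environment:
  2 × C: 2 H each → 4
  2 × C: 1 H each → 2
  1 × C: 3 H
  1 × O: 1 H
  Total hydrogens = 10.
Molecular formula: C5H10O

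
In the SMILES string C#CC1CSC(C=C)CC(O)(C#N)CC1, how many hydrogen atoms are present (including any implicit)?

15

Hydrogens are implicit in SMILES; fill each atom to its normal valence:
  5 × C: 2 H each → 10
  4 × C: 1 H each → 4
  3 × C: no H
  1 × N: no H
  1 × O: 1 H
  1 × S: no H
  Total hydrogens = 15.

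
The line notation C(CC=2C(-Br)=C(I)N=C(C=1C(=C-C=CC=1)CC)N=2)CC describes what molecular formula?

Heavy atoms from the SMILES: 1 Br, 16 C, 1 I, 2 N.
Implicit hydrogens by atom environment:
  6 × C (aromatic): no H
  4 × C: 2 H each → 8
  4 × C (aromatic): 1 H each → 4
  2 × C: 3 H each → 6
  2 × N (aromatic): no H
  1 × Br: no H
  1 × I: no H
  Total hydrogens = 18.
Molecular formula: C16H18BrIN2

C16H18BrIN2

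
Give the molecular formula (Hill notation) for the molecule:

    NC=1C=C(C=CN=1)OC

C6H8N2O

Heavy atoms from the SMILES: 6 C, 2 N, 1 O.
Implicit hydrogens by atom environment:
  3 × C (aromatic): 1 H each → 3
  2 × C (aromatic): no H
  1 × C: 3 H
  1 × N: 2 H
  1 × N (aromatic): no H
  1 × O: no H
  Total hydrogens = 8.
Molecular formula: C6H8N2O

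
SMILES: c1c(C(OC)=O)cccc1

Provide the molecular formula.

Heavy atoms from the SMILES: 8 C, 2 O.
Implicit hydrogens by atom environment:
  5 × C (aromatic): 1 H each → 5
  2 × O: no H
  1 × C: 3 H
  1 × C (aromatic): no H
  1 × C: no H
  Total hydrogens = 8.
Molecular formula: C8H8O2

C8H8O2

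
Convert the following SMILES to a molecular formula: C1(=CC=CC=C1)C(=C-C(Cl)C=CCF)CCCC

C16H20ClF

Heavy atoms from the SMILES: 16 C, 1 Cl, 1 F.
Implicit hydrogens by atom environment:
  5 × C (aromatic): 1 H each → 5
  4 × C: 2 H each → 8
  4 × C: 1 H each → 4
  1 × C: 3 H
  1 × C: no H
  1 × C (aromatic): no H
  1 × Cl: no H
  1 × F: no H
  Total hydrogens = 20.
Molecular formula: C16H20ClF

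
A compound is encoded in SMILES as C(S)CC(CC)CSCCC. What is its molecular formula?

C9H20S2

Heavy atoms from the SMILES: 9 C, 2 S.
Implicit hydrogens by atom environment:
  6 × C: 2 H each → 12
  2 × C: 3 H each → 6
  1 × C: 1 H
  1 × S: 1 H
  1 × S: no H
  Total hydrogens = 20.
Molecular formula: C9H20S2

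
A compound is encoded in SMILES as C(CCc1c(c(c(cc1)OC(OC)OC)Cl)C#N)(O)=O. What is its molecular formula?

Heavy atoms from the SMILES: 13 C, 1 Cl, 1 N, 5 O.
Implicit hydrogens by atom environment:
  4 × C (aromatic): no H
  4 × O: no H
  2 × C: 3 H each → 6
  2 × C: 2 H each → 4
  2 × C (aromatic): 1 H each → 2
  2 × C: no H
  1 × C: 1 H
  1 × Cl: no H
  1 × N: no H
  1 × O: 1 H
  Total hydrogens = 14.
Molecular formula: C13H14ClNO5

C13H14ClNO5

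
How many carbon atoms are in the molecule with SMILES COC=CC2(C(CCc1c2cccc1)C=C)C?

The symbol for carbon appears 16 times in the SMILES. Lowercase c denotes aromatic carbon and counts toward C.

16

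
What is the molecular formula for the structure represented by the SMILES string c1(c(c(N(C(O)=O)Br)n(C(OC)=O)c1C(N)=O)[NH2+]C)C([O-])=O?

C10H11BrN4O7

Heavy atoms from the SMILES: 1 Br, 10 C, 4 N, 7 O.
Implicit hydrogens by atom environment:
  5 × O: no H
  4 × C (aromatic): no H
  4 × C: no H
  2 × C: 3 H each → 6
  1 × Br: no H
  1 × N: 2 H
  1 × N (charge +1): 2 H
  1 × N (aromatic): no H
  1 × N: no H
  1 × O: 1 H
  1 × O (charge -1): no H
  Total hydrogens = 11.
Molecular formula: C10H11BrN4O7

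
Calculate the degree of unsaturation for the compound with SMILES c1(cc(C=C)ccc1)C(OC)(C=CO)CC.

Molecular formula from the SMILES: C14H18O2.
DoU = (2C + 2 + N − H − X)/2 = (2·14 + 2 + 0 − 18 − 0)/2 = 12/2 = 6.
(Structurally: 1 ring(s) + 5 π bond(s) = 6.)

6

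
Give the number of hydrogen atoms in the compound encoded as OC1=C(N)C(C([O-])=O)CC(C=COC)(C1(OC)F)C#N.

Hydrogens are implicit in SMILES; fill each atom to its normal valence:
  6 × C: no H
  3 × C: 1 H each → 3
  3 × O: no H
  2 × C: 3 H each → 6
  1 × C: 2 H
  1 × F: no H
  1 × N: 2 H
  1 × N: no H
  1 × O: 1 H
  1 × O (charge -1): no H
  Total hydrogens = 14.

14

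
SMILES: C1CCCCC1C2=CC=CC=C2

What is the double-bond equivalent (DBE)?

5

Molecular formula from the SMILES: C12H16.
DoU = (2C + 2 + N − H − X)/2 = (2·12 + 2 + 0 − 16 − 0)/2 = 10/2 = 5.
(Structurally: 2 ring(s) + 3 π bond(s) = 5.)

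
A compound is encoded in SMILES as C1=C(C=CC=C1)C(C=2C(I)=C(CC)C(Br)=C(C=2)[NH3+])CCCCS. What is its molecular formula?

C19H24BrINS+

Heavy atoms from the SMILES: 1 Br, 19 C, 1 I, 1 N, 1 S.
Implicit hydrogens by atom environment:
  6 × C (aromatic): 1 H each → 6
  6 × C (aromatic): no H
  5 × C: 2 H each → 10
  1 × Br: no H
  1 × C: 3 H
  1 × C: 1 H
  1 × I: no H
  1 × N (charge +1): 3 H
  1 × S: 1 H
  Total hydrogens = 24.
Net charge +1.
Molecular formula: C19H24BrINS+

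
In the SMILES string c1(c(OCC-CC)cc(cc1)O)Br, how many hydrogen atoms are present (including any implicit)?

13

Hydrogens are implicit in SMILES; fill each atom to its normal valence:
  3 × C: 2 H each → 6
  3 × C (aromatic): 1 H each → 3
  3 × C (aromatic): no H
  1 × Br: no H
  1 × C: 3 H
  1 × O: 1 H
  1 × O: no H
  Total hydrogens = 13.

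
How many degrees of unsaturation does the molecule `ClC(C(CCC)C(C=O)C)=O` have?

2

Molecular formula from the SMILES: C8H13ClO2.
DoU = (2C + 2 + N − H − X)/2 = (2·8 + 2 + 0 − 13 − 1)/2 = 4/2 = 2.
(Structurally: 0 ring(s) + 2 π bond(s) = 2.)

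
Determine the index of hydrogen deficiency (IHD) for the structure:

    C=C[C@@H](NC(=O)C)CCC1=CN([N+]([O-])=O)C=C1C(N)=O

Molecular formula from the SMILES: C12H16N4O4.
DoU = (2C + 2 + N − H − X)/2 = (2·12 + 2 + 4 − 16 − 0)/2 = 14/2 = 7.
(Structurally: 1 ring(s) + 6 π bond(s) = 7.)

7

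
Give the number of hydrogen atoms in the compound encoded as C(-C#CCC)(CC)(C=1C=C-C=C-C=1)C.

Hydrogens are implicit in SMILES; fill each atom to its normal valence:
  5 × C (aromatic): 1 H each → 5
  3 × C: 3 H each → 9
  3 × C: no H
  2 × C: 2 H each → 4
  1 × C (aromatic): no H
  Total hydrogens = 18.

18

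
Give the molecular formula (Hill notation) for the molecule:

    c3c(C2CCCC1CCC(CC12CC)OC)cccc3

C19H28O

Heavy atoms from the SMILES: 19 C, 1 O.
Implicit hydrogens by atom environment:
  7 × C: 2 H each → 14
  5 × C (aromatic): 1 H each → 5
  3 × C: 1 H each → 3
  2 × C: 3 H each → 6
  1 × C: no H
  1 × C (aromatic): no H
  1 × O: no H
  Total hydrogens = 28.
Molecular formula: C19H28O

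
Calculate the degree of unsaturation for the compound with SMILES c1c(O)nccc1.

Molecular formula from the SMILES: C5H5NO.
DoU = (2C + 2 + N − H − X)/2 = (2·5 + 2 + 1 − 5 − 0)/2 = 8/2 = 4.
(Structurally: 1 ring(s) + 3 π bond(s) = 4.)

4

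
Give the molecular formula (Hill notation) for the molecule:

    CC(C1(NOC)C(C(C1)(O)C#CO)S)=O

C9H13NO4S

Heavy atoms from the SMILES: 9 C, 1 N, 4 O, 1 S.
Implicit hydrogens by atom environment:
  5 × C: no H
  2 × C: 3 H each → 6
  2 × O: 1 H each → 2
  2 × O: no H
  1 × C: 2 H
  1 × C: 1 H
  1 × N: 1 H
  1 × S: 1 H
  Total hydrogens = 13.
Molecular formula: C9H13NO4S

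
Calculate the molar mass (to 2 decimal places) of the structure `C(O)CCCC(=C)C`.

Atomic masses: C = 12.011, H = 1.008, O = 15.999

Molecular formula: C7H14O.
M = 7×12.011 + 14×1.008 + 1×15.999 = 114.19 g/mol.

114.19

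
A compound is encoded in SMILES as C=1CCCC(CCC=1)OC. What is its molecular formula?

Heavy atoms from the SMILES: 9 C, 1 O.
Implicit hydrogens by atom environment:
  5 × C: 2 H each → 10
  3 × C: 1 H each → 3
  1 × C: 3 H
  1 × O: no H
  Total hydrogens = 16.
Molecular formula: C9H16O

C9H16O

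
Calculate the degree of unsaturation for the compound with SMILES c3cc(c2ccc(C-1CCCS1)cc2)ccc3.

9

Molecular formula from the SMILES: C16H16S.
DoU = (2C + 2 + N − H − X)/2 = (2·16 + 2 + 0 − 16 − 0)/2 = 18/2 = 9.
(Structurally: 3 ring(s) + 6 π bond(s) = 9.)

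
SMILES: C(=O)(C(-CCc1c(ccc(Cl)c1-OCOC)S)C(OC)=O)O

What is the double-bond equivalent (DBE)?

6

Molecular formula from the SMILES: C14H17ClO6S.
DoU = (2C + 2 + N − H − X)/2 = (2·14 + 2 + 0 − 17 − 1)/2 = 12/2 = 6.
(Structurally: 1 ring(s) + 5 π bond(s) = 6.)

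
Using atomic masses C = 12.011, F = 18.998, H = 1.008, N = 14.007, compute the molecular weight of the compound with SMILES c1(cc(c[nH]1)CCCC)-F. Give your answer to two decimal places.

Molecular formula: C8H12FN.
M = 8×12.011 + 1×18.998 + 12×1.008 + 1×14.007 = 141.19 g/mol.

141.19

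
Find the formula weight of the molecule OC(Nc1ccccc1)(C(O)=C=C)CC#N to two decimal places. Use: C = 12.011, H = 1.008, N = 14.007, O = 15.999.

216.24

Molecular formula: C12H12N2O2.
M = 12×12.011 + 12×1.008 + 2×14.007 + 2×15.999 = 216.24 g/mol.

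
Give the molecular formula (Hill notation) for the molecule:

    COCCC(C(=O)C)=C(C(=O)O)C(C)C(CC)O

Heavy atoms from the SMILES: 13 C, 5 O.
Implicit hydrogens by atom environment:
  4 × C: 3 H each → 12
  4 × C: no H
  3 × C: 2 H each → 6
  3 × O: no H
  2 × C: 1 H each → 2
  2 × O: 1 H each → 2
  Total hydrogens = 22.
Molecular formula: C13H22O5

C13H22O5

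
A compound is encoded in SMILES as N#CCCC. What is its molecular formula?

Heavy atoms from the SMILES: 4 C, 1 N.
Implicit hydrogens by atom environment:
  2 × C: 2 H each → 4
  1 × C: 3 H
  1 × C: no H
  1 × N: no H
  Total hydrogens = 7.
Molecular formula: C4H7N

C4H7N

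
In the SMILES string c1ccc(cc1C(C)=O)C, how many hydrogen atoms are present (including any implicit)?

10

Hydrogens are implicit in SMILES; fill each atom to its normal valence:
  4 × C (aromatic): 1 H each → 4
  2 × C: 3 H each → 6
  2 × C (aromatic): no H
  1 × C: no H
  1 × O: no H
  Total hydrogens = 10.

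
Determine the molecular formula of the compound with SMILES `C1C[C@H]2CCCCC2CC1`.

Heavy atoms from the SMILES: 10 C.
Implicit hydrogens by atom environment:
  8 × C: 2 H each → 16
  2 × C: 1 H each → 2
  Total hydrogens = 18.
Molecular formula: C10H18

C10H18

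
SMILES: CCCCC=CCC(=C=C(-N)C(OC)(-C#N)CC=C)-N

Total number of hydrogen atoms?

Hydrogens are implicit in SMILES; fill each atom to its normal valence:
  6 × C: 2 H each → 12
  5 × C: no H
  3 × C: 1 H each → 3
  2 × C: 3 H each → 6
  2 × N: 2 H each → 4
  1 × N: no H
  1 × O: no H
  Total hydrogens = 25.

25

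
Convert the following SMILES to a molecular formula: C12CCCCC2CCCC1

Heavy atoms from the SMILES: 10 C.
Implicit hydrogens by atom environment:
  8 × C: 2 H each → 16
  2 × C: 1 H each → 2
  Total hydrogens = 18.
Molecular formula: C10H18

C10H18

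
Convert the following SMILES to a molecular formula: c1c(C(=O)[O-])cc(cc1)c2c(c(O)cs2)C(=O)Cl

C12H6ClO4S-

Heavy atoms from the SMILES: 12 C, 1 Cl, 4 O, 1 S.
Implicit hydrogens by atom environment:
  5 × C (aromatic): 1 H each → 5
  5 × C (aromatic): no H
  2 × C: no H
  2 × O: no H
  1 × Cl: no H
  1 × O: 1 H
  1 × O (charge -1): no H
  1 × S (aromatic): no H
  Total hydrogens = 6.
Net charge -1.
Molecular formula: C12H6ClO4S-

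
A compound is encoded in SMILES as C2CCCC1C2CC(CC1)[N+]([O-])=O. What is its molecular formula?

Heavy atoms from the SMILES: 10 C, 1 N, 2 O.
Implicit hydrogens by atom environment:
  7 × C: 2 H each → 14
  3 × C: 1 H each → 3
  1 × N (charge +1): no H
  1 × O: no H
  1 × O (charge -1): no H
  Total hydrogens = 17.
Molecular formula: C10H17NO2

C10H17NO2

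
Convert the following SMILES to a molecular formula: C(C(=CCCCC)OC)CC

Heavy atoms from the SMILES: 10 C, 1 O.
Implicit hydrogens by atom environment:
  5 × C: 2 H each → 10
  3 × C: 3 H each → 9
  1 × C: 1 H
  1 × C: no H
  1 × O: no H
  Total hydrogens = 20.
Molecular formula: C10H20O

C10H20O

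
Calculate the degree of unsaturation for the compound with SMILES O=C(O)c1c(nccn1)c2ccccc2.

Molecular formula from the SMILES: C11H8N2O2.
DoU = (2C + 2 + N − H − X)/2 = (2·11 + 2 + 2 − 8 − 0)/2 = 18/2 = 9.
(Structurally: 2 ring(s) + 7 π bond(s) = 9.)

9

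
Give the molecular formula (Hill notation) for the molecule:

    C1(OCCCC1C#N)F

C6H8FNO

Heavy atoms from the SMILES: 6 C, 1 F, 1 N, 1 O.
Implicit hydrogens by atom environment:
  3 × C: 2 H each → 6
  2 × C: 1 H each → 2
  1 × C: no H
  1 × F: no H
  1 × N: no H
  1 × O: no H
  Total hydrogens = 8.
Molecular formula: C6H8FNO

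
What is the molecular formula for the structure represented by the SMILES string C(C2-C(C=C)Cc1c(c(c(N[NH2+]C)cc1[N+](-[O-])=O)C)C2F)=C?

C16H21FN3O2+

Heavy atoms from the SMILES: 16 C, 1 F, 3 N, 2 O.
Implicit hydrogens by atom environment:
  5 × C: 1 H each → 5
  5 × C (aromatic): no H
  3 × C: 2 H each → 6
  2 × C: 3 H each → 6
  1 × C (aromatic): 1 H
  1 × F: no H
  1 × N (charge +1): 2 H
  1 × N: 1 H
  1 × N (charge +1): no H
  1 × O: no H
  1 × O (charge -1): no H
  Total hydrogens = 21.
Net charge +1.
Molecular formula: C16H21FN3O2+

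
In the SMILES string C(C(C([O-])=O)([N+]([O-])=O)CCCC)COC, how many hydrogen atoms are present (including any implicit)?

16

Hydrogens are implicit in SMILES; fill each atom to its normal valence:
  5 × C: 2 H each → 10
  3 × O: no H
  2 × C: 3 H each → 6
  2 × C: no H
  2 × O (charge -1): no H
  1 × N (charge +1): no H
  Total hydrogens = 16.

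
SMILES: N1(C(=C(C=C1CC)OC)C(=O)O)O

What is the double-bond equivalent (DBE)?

4

Molecular formula from the SMILES: C8H11NO4.
DoU = (2C + 2 + N − H − X)/2 = (2·8 + 2 + 1 − 11 − 0)/2 = 8/2 = 4.
(Structurally: 1 ring(s) + 3 π bond(s) = 4.)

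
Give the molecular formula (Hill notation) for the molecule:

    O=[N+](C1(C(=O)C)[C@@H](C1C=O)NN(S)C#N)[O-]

C7H8N4O4S

Heavy atoms from the SMILES: 7 C, 4 N, 4 O, 1 S.
Implicit hydrogens by atom environment:
  3 × C: 1 H each → 3
  3 × C: no H
  3 × O: no H
  2 × N: no H
  1 × C: 3 H
  1 × N: 1 H
  1 × N (charge +1): no H
  1 × O (charge -1): no H
  1 × S: 1 H
  Total hydrogens = 8.
Molecular formula: C7H8N4O4S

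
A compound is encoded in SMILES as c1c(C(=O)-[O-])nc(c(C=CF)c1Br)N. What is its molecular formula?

C8H5BrFN2O2-

Heavy atoms from the SMILES: 1 Br, 8 C, 1 F, 2 N, 2 O.
Implicit hydrogens by atom environment:
  4 × C (aromatic): no H
  2 × C: 1 H each → 2
  1 × Br: no H
  1 × C (aromatic): 1 H
  1 × C: no H
  1 × F: no H
  1 × N: 2 H
  1 × N (aromatic): no H
  1 × O: no H
  1 × O (charge -1): no H
  Total hydrogens = 5.
Net charge -1.
Molecular formula: C8H5BrFN2O2-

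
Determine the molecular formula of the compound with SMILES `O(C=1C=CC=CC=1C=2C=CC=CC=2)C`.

Heavy atoms from the SMILES: 13 C, 1 O.
Implicit hydrogens by atom environment:
  9 × C (aromatic): 1 H each → 9
  3 × C (aromatic): no H
  1 × C: 3 H
  1 × O: no H
  Total hydrogens = 12.
Molecular formula: C13H12O

C13H12O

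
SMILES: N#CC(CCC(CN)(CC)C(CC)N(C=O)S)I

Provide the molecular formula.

Heavy atoms from the SMILES: 12 C, 1 I, 3 N, 1 O, 1 S.
Implicit hydrogens by atom environment:
  5 × C: 2 H each → 10
  3 × C: 1 H each → 3
  2 × C: 3 H each → 6
  2 × C: no H
  2 × N: no H
  1 × I: no H
  1 × N: 2 H
  1 × O: no H
  1 × S: 1 H
  Total hydrogens = 22.
Molecular formula: C12H22IN3OS

C12H22IN3OS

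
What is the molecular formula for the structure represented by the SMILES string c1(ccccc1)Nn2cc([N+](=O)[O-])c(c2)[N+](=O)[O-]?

C10H8N4O4

Heavy atoms from the SMILES: 10 C, 4 N, 4 O.
Implicit hydrogens by atom environment:
  7 × C (aromatic): 1 H each → 7
  3 × C (aromatic): no H
  2 × N (charge +1): no H
  2 × O: no H
  2 × O (charge -1): no H
  1 × N: 1 H
  1 × N (aromatic): no H
  Total hydrogens = 8.
Molecular formula: C10H8N4O4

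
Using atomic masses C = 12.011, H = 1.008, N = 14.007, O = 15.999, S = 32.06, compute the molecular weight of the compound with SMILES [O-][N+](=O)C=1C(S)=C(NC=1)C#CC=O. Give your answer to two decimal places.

Molecular formula: C7H4N2O3S.
M = 7×12.011 + 4×1.008 + 2×14.007 + 3×15.999 + 1×32.06 = 196.18 g/mol.

196.18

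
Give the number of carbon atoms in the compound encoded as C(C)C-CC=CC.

7

The symbol for carbon appears 7 times in the SMILES.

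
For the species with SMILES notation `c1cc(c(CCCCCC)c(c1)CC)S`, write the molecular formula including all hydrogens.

Heavy atoms from the SMILES: 14 C, 1 S.
Implicit hydrogens by atom environment:
  6 × C: 2 H each → 12
  3 × C (aromatic): 1 H each → 3
  3 × C (aromatic): no H
  2 × C: 3 H each → 6
  1 × S: 1 H
  Total hydrogens = 22.
Molecular formula: C14H22S

C14H22S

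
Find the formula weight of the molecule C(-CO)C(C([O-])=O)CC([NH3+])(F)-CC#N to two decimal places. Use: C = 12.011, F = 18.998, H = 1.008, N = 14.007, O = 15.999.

204.20

Molecular formula: C8H13FN2O3.
M = 8×12.011 + 1×18.998 + 13×1.008 + 2×14.007 + 3×15.999 = 204.20 g/mol.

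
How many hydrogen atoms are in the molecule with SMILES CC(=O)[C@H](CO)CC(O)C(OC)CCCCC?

26

Hydrogens are implicit in SMILES; fill each atom to its normal valence:
  6 × C: 2 H each → 12
  3 × C: 3 H each → 9
  3 × C: 1 H each → 3
  2 × O: 1 H each → 2
  2 × O: no H
  1 × C: no H
  Total hydrogens = 26.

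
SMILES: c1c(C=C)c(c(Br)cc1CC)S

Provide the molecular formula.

Heavy atoms from the SMILES: 1 Br, 10 C, 1 S.
Implicit hydrogens by atom environment:
  4 × C (aromatic): no H
  2 × C: 2 H each → 4
  2 × C (aromatic): 1 H each → 2
  1 × Br: no H
  1 × C: 3 H
  1 × C: 1 H
  1 × S: 1 H
  Total hydrogens = 11.
Molecular formula: C10H11BrS

C10H11BrS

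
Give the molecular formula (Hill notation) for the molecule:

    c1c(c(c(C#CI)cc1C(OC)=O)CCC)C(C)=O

C15H15IO3

Heavy atoms from the SMILES: 15 C, 1 I, 3 O.
Implicit hydrogens by atom environment:
  4 × C (aromatic): no H
  4 × C: no H
  3 × C: 3 H each → 9
  3 × O: no H
  2 × C: 2 H each → 4
  2 × C (aromatic): 1 H each → 2
  1 × I: no H
  Total hydrogens = 15.
Molecular formula: C15H15IO3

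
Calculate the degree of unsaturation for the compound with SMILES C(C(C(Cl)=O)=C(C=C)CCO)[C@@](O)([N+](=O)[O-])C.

Molecular formula from the SMILES: C10H14ClNO5.
DoU = (2C + 2 + N − H − X)/2 = (2·10 + 2 + 1 − 14 − 1)/2 = 8/2 = 4.
(Structurally: 0 ring(s) + 4 π bond(s) = 4.)

4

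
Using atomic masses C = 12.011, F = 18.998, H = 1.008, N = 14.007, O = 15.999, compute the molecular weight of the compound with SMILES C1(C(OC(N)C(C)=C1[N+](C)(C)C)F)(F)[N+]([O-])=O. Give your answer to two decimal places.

Molecular formula: C9H16F2N3O3+.
M = 9×12.011 + 2×18.998 + 16×1.008 + 3×14.007 + 3×15.999 = 252.24 g/mol.

252.24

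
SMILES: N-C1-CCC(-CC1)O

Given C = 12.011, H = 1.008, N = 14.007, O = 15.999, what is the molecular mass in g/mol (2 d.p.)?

115.18

Molecular formula: C6H13NO.
M = 6×12.011 + 13×1.008 + 1×14.007 + 1×15.999 = 115.18 g/mol.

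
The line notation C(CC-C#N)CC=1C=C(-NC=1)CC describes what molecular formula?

C11H16N2

Heavy atoms from the SMILES: 11 C, 2 N.
Implicit hydrogens by atom environment:
  5 × C: 2 H each → 10
  2 × C (aromatic): 1 H each → 2
  2 × C (aromatic): no H
  1 × C: 3 H
  1 × C: no H
  1 × N (aromatic): 1 H
  1 × N: no H
  Total hydrogens = 16.
Molecular formula: C11H16N2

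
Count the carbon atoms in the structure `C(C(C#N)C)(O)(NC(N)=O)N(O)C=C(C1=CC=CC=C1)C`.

The symbol for carbon appears 14 times in the SMILES.

14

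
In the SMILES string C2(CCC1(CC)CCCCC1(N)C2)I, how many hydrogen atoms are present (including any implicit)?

22

Hydrogens are implicit in SMILES; fill each atom to its normal valence:
  8 × C: 2 H each → 16
  2 × C: no H
  1 × C: 3 H
  1 × C: 1 H
  1 × I: no H
  1 × N: 2 H
  Total hydrogens = 22.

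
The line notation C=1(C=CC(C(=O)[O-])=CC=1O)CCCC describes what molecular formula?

C11H13O3-

Heavy atoms from the SMILES: 11 C, 3 O.
Implicit hydrogens by atom environment:
  3 × C: 2 H each → 6
  3 × C (aromatic): 1 H each → 3
  3 × C (aromatic): no H
  1 × C: 3 H
  1 × C: no H
  1 × O: 1 H
  1 × O: no H
  1 × O (charge -1): no H
  Total hydrogens = 13.
Net charge -1.
Molecular formula: C11H13O3-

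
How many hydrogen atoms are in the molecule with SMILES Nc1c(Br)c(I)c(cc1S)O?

5

Hydrogens are implicit in SMILES; fill each atom to its normal valence:
  5 × C (aromatic): no H
  1 × Br: no H
  1 × C (aromatic): 1 H
  1 × I: no H
  1 × N: 2 H
  1 × O: 1 H
  1 × S: 1 H
  Total hydrogens = 5.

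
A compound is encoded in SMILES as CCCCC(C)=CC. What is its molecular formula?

Heavy atoms from the SMILES: 8 C.
Implicit hydrogens by atom environment:
  3 × C: 3 H each → 9
  3 × C: 2 H each → 6
  1 × C: 1 H
  1 × C: no H
  Total hydrogens = 16.
Molecular formula: C8H16

C8H16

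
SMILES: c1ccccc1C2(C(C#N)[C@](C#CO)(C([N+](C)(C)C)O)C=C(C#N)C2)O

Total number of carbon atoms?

The symbol for carbon appears 20 times in the SMILES. Lowercase c denotes aromatic carbon and counts toward C.

20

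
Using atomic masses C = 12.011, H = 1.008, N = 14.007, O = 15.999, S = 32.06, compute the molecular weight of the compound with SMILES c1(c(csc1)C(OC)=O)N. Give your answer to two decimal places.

Molecular formula: C6H7NO2S.
M = 6×12.011 + 7×1.008 + 1×14.007 + 2×15.999 + 1×32.06 = 157.19 g/mol.

157.19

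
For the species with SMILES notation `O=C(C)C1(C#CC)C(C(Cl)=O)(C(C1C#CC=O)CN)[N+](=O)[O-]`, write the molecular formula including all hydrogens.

Heavy atoms from the SMILES: 14 C, 1 Cl, 2 N, 5 O.
Implicit hydrogens by atom environment:
  8 × C: no H
  4 × O: no H
  3 × C: 1 H each → 3
  2 × C: 3 H each → 6
  1 × C: 2 H
  1 × Cl: no H
  1 × N: 2 H
  1 × N (charge +1): no H
  1 × O (charge -1): no H
  Total hydrogens = 13.
Molecular formula: C14H13ClN2O5

C14H13ClN2O5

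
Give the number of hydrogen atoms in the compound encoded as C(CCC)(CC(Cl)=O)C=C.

Hydrogens are implicit in SMILES; fill each atom to its normal valence:
  4 × C: 2 H each → 8
  2 × C: 1 H each → 2
  1 × C: 3 H
  1 × C: no H
  1 × Cl: no H
  1 × O: no H
  Total hydrogens = 13.

13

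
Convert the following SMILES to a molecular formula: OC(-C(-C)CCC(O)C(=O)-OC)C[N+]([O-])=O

C9H17NO6

Heavy atoms from the SMILES: 9 C, 1 N, 6 O.
Implicit hydrogens by atom environment:
  3 × C: 2 H each → 6
  3 × C: 1 H each → 3
  3 × O: no H
  2 × C: 3 H each → 6
  2 × O: 1 H each → 2
  1 × C: no H
  1 × N (charge +1): no H
  1 × O (charge -1): no H
  Total hydrogens = 17.
Molecular formula: C9H17NO6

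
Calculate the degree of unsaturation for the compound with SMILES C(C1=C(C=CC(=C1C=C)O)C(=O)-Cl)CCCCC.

Molecular formula from the SMILES: C15H19ClO2.
DoU = (2C + 2 + N − H − X)/2 = (2·15 + 2 + 0 − 19 − 1)/2 = 12/2 = 6.
(Structurally: 1 ring(s) + 5 π bond(s) = 6.)

6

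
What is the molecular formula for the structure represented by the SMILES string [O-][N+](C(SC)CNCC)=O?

C5H12N2O2S

Heavy atoms from the SMILES: 5 C, 2 N, 2 O, 1 S.
Implicit hydrogens by atom environment:
  2 × C: 3 H each → 6
  2 × C: 2 H each → 4
  1 × C: 1 H
  1 × N: 1 H
  1 × N (charge +1): no H
  1 × O: no H
  1 × O (charge -1): no H
  1 × S: no H
  Total hydrogens = 12.
Molecular formula: C5H12N2O2S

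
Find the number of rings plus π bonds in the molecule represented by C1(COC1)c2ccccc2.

5

Molecular formula from the SMILES: C9H10O.
DoU = (2C + 2 + N − H − X)/2 = (2·9 + 2 + 0 − 10 − 0)/2 = 10/2 = 5.
(Structurally: 2 ring(s) + 3 π bond(s) = 5.)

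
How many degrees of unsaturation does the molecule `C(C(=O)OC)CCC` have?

Molecular formula from the SMILES: C6H12O2.
DoU = (2C + 2 + N − H − X)/2 = (2·6 + 2 + 0 − 12 − 0)/2 = 2/2 = 1.
(Structurally: 0 ring(s) + 1 π bond(s) = 1.)

1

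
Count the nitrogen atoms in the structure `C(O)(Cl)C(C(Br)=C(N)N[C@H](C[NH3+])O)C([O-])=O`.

The symbol for nitrogen appears 3 times in the SMILES.

3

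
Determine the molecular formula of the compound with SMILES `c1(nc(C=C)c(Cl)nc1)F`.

Heavy atoms from the SMILES: 6 C, 1 Cl, 1 F, 2 N.
Implicit hydrogens by atom environment:
  3 × C (aromatic): no H
  2 × N (aromatic): no H
  1 × C: 2 H
  1 × C (aromatic): 1 H
  1 × C: 1 H
  1 × Cl: no H
  1 × F: no H
  Total hydrogens = 4.
Molecular formula: C6H4ClFN2

C6H4ClFN2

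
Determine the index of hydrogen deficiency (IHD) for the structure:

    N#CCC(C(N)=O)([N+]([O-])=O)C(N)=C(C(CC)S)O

5

Molecular formula from the SMILES: C9H14N4O4S.
DoU = (2C + 2 + N − H − X)/2 = (2·9 + 2 + 4 − 14 − 0)/2 = 10/2 = 5.
(Structurally: 0 ring(s) + 5 π bond(s) = 5.)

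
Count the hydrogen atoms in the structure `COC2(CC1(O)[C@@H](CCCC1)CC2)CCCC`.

28

Hydrogens are implicit in SMILES; fill each atom to its normal valence:
  10 × C: 2 H each → 20
  2 × C: 3 H each → 6
  2 × C: no H
  1 × C: 1 H
  1 × O: 1 H
  1 × O: no H
  Total hydrogens = 28.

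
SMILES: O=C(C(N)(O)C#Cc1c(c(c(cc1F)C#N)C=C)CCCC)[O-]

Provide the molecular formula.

Heavy atoms from the SMILES: 17 C, 1 F, 2 N, 3 O.
Implicit hydrogens by atom environment:
  5 × C (aromatic): no H
  5 × C: no H
  4 × C: 2 H each → 8
  1 × C: 3 H
  1 × C (aromatic): 1 H
  1 × C: 1 H
  1 × F: no H
  1 × N: 2 H
  1 × N: no H
  1 × O: 1 H
  1 × O: no H
  1 × O (charge -1): no H
  Total hydrogens = 16.
Net charge -1.
Molecular formula: C17H16FN2O3-

C17H16FN2O3-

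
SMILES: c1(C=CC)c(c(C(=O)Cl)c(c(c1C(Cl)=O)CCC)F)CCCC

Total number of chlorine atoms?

The symbol for chlorine appears 2 times in the SMILES.

2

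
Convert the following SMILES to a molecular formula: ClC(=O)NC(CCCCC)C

Heavy atoms from the SMILES: 8 C, 1 Cl, 1 N, 1 O.
Implicit hydrogens by atom environment:
  4 × C: 2 H each → 8
  2 × C: 3 H each → 6
  1 × C: 1 H
  1 × C: no H
  1 × Cl: no H
  1 × N: 1 H
  1 × O: no H
  Total hydrogens = 16.
Molecular formula: C8H16ClNO

C8H16ClNO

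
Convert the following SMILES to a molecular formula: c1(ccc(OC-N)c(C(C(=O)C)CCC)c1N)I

C13H19IN2O2

Heavy atoms from the SMILES: 13 C, 1 I, 2 N, 2 O.
Implicit hydrogens by atom environment:
  4 × C (aromatic): no H
  3 × C: 2 H each → 6
  2 × C: 3 H each → 6
  2 × C (aromatic): 1 H each → 2
  2 × N: 2 H each → 4
  2 × O: no H
  1 × C: 1 H
  1 × C: no H
  1 × I: no H
  Total hydrogens = 19.
Molecular formula: C13H19IN2O2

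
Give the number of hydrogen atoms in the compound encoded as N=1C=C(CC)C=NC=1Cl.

Hydrogens are implicit in SMILES; fill each atom to its normal valence:
  2 × C (aromatic): 1 H each → 2
  2 × C (aromatic): no H
  2 × N (aromatic): no H
  1 × C: 3 H
  1 × C: 2 H
  1 × Cl: no H
  Total hydrogens = 7.

7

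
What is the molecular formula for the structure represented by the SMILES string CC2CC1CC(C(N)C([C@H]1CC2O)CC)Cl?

C13H24ClNO

Heavy atoms from the SMILES: 13 C, 1 Cl, 1 N, 1 O.
Implicit hydrogens by atom environment:
  7 × C: 1 H each → 7
  4 × C: 2 H each → 8
  2 × C: 3 H each → 6
  1 × Cl: no H
  1 × N: 2 H
  1 × O: 1 H
  Total hydrogens = 24.
Molecular formula: C13H24ClNO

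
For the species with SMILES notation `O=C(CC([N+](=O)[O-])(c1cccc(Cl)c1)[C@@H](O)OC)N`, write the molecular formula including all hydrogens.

Heavy atoms from the SMILES: 11 C, 1 Cl, 2 N, 5 O.
Implicit hydrogens by atom environment:
  4 × C (aromatic): 1 H each → 4
  3 × O: no H
  2 × C: no H
  2 × C (aromatic): no H
  1 × C: 3 H
  1 × C: 2 H
  1 × C: 1 H
  1 × Cl: no H
  1 × N: 2 H
  1 × N (charge +1): no H
  1 × O: 1 H
  1 × O (charge -1): no H
  Total hydrogens = 13.
Molecular formula: C11H13ClN2O5

C11H13ClN2O5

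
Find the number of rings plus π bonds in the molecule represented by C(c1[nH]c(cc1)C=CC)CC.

Molecular formula from the SMILES: C10H15N.
DoU = (2C + 2 + N − H − X)/2 = (2·10 + 2 + 1 − 15 − 0)/2 = 8/2 = 4.
(Structurally: 1 ring(s) + 3 π bond(s) = 4.)

4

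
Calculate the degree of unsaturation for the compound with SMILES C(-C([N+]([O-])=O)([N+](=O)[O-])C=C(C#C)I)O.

5

Molecular formula from the SMILES: C6H5IN2O5.
DoU = (2C + 2 + N − H − X)/2 = (2·6 + 2 + 2 − 5 − 1)/2 = 10/2 = 5.
(Structurally: 0 ring(s) + 5 π bond(s) = 5.)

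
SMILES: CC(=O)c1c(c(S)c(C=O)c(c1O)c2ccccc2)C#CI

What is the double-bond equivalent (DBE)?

Molecular formula from the SMILES: C17H11IO3S.
DoU = (2C + 2 + N − H − X)/2 = (2·17 + 2 + 0 − 11 − 1)/2 = 24/2 = 12.
(Structurally: 2 ring(s) + 10 π bond(s) = 12.)

12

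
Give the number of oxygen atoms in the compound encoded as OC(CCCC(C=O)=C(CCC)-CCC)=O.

The symbol for oxygen appears 3 times in the SMILES.

3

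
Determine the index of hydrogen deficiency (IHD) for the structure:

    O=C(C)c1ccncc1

Molecular formula from the SMILES: C7H7NO.
DoU = (2C + 2 + N − H − X)/2 = (2·7 + 2 + 1 − 7 − 0)/2 = 10/2 = 5.
(Structurally: 1 ring(s) + 4 π bond(s) = 5.)

5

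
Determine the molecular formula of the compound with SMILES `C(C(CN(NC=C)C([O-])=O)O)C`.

Heavy atoms from the SMILES: 7 C, 2 N, 3 O.
Implicit hydrogens by atom environment:
  3 × C: 2 H each → 6
  2 × C: 1 H each → 2
  1 × C: 3 H
  1 × C: no H
  1 × N: 1 H
  1 × N: no H
  1 × O: 1 H
  1 × O: no H
  1 × O (charge -1): no H
  Total hydrogens = 13.
Net charge -1.
Molecular formula: C7H13N2O3-

C7H13N2O3-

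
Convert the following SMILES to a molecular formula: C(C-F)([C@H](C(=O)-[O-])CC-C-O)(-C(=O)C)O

Heavy atoms from the SMILES: 9 C, 1 F, 5 O.
Implicit hydrogens by atom environment:
  4 × C: 2 H each → 8
  3 × C: no H
  2 × O: 1 H each → 2
  2 × O: no H
  1 × C: 3 H
  1 × C: 1 H
  1 × F: no H
  1 × O (charge -1): no H
  Total hydrogens = 14.
Net charge -1.
Molecular formula: C9H14FO5-

C9H14FO5-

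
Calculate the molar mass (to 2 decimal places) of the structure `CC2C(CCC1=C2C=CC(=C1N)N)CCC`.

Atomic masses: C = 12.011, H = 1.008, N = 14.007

218.34

Molecular formula: C14H22N2.
M = 14×12.011 + 22×1.008 + 2×14.007 = 218.34 g/mol.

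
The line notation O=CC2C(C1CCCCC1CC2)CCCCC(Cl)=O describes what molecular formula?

C16H25ClO2

Heavy atoms from the SMILES: 16 C, 1 Cl, 2 O.
Implicit hydrogens by atom environment:
  10 × C: 2 H each → 20
  5 × C: 1 H each → 5
  2 × O: no H
  1 × C: no H
  1 × Cl: no H
  Total hydrogens = 25.
Molecular formula: C16H25ClO2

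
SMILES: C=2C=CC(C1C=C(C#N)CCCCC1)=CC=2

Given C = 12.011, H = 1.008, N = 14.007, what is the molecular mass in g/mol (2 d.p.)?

211.31

Molecular formula: C15H17N.
M = 15×12.011 + 17×1.008 + 1×14.007 = 211.31 g/mol.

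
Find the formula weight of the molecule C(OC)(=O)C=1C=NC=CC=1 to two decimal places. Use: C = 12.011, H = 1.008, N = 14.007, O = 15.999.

Molecular formula: C7H7NO2.
M = 7×12.011 + 7×1.008 + 1×14.007 + 2×15.999 = 137.14 g/mol.

137.14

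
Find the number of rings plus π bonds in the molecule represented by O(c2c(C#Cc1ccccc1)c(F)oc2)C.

Molecular formula from the SMILES: C13H9FO2.
DoU = (2C + 2 + N − H − X)/2 = (2·13 + 2 + 0 − 9 − 1)/2 = 18/2 = 9.
(Structurally: 2 ring(s) + 7 π bond(s) = 9.)

9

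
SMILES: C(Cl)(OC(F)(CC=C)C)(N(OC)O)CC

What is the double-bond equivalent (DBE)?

1

Molecular formula from the SMILES: C9H17ClFNO3.
DoU = (2C + 2 + N − H − X)/2 = (2·9 + 2 + 1 − 17 − 2)/2 = 2/2 = 1.
(Structurally: 0 ring(s) + 1 π bond(s) = 1.)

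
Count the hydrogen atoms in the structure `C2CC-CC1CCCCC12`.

18

Hydrogens are implicit in SMILES; fill each atom to its normal valence:
  8 × C: 2 H each → 16
  2 × C: 1 H each → 2
  Total hydrogens = 18.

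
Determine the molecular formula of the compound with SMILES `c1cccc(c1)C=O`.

C7H6O

Heavy atoms from the SMILES: 7 C, 1 O.
Implicit hydrogens by atom environment:
  5 × C (aromatic): 1 H each → 5
  1 × C: 1 H
  1 × C (aromatic): no H
  1 × O: no H
  Total hydrogens = 6.
Molecular formula: C7H6O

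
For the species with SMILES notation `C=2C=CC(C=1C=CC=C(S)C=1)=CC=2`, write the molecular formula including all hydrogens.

C12H10S

Heavy atoms from the SMILES: 12 C, 1 S.
Implicit hydrogens by atom environment:
  9 × C (aromatic): 1 H each → 9
  3 × C (aromatic): no H
  1 × S: 1 H
  Total hydrogens = 10.
Molecular formula: C12H10S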